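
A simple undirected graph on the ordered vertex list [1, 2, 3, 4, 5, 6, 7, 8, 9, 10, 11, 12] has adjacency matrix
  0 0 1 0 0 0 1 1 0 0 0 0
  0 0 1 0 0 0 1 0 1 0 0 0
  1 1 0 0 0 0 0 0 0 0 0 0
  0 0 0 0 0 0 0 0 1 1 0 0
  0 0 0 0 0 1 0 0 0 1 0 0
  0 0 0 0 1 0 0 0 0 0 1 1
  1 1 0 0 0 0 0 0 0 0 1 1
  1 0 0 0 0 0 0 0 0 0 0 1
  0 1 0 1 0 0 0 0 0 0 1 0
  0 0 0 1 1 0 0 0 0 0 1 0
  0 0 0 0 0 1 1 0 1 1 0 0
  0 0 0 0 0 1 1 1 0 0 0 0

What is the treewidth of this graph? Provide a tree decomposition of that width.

The largest bag has 4 vertices, giving width 3; this decomposition certifies tw(G) ≤ 3. For the lower bound: the 4 vertex sets {4,5,10}, {6}, {11}, {2,7,9,12} are disjoint, each induces a connected subgraph, and every pair is joined by at least one edge of G. Contracting each set to a single vertex therefore yields K_{4} as a minor, and since treewidth is minor-monotone, tw(G) ≥ tw(K_{4}) = 3. Therefore the treewidth is 3.

Treewidth 3.
One optimal decomposition is:
Bags: B1 = {4, 5, 6, 10}  B2 = {4, 6, 10, 11}  B3 = {4, 6, 9, 11}  B4 = {6, 9, 11, 12}  B5 = {7, 9, 11, 12}  B6 = {2, 7, 9, 12}  B7 = {2, 7, 8, 12}  B8 = {1, 2, 7, 8}  B9 = {1, 2, 3, 8}
Tree: B1–B2, B2–B3, B3–B4, B4–B5, B5–B6, B6–B7, B7–B8, B8–B9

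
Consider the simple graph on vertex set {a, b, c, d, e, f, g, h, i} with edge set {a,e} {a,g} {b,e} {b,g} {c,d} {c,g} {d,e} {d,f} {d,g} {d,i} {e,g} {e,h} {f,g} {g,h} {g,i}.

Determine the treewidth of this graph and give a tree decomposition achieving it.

Treewidth 2.
Bags: B1 = {d, f, g}  B2 = {d, g, i}  B3 = {d, e, g}  B4 = {b, e, g}  B5 = {c, d, g}  B6 = {a, e, g}  B7 = {e, g, h}
Tree: B1–B2, B2–B3, B3–B4, B1–B5, B3–B6, B6–B7

Every bag has size at most 3, so the width is 3 − 1 = 2 and tw(G) ≤ 2. Conversely, {d, e, g} is a clique of size 3, and the vertices of any clique must share a bag in every tree decomposition; so some bag has ≥ 3 vertices and tw(G) ≥ 2. Hence tw(G) = 2 exactly.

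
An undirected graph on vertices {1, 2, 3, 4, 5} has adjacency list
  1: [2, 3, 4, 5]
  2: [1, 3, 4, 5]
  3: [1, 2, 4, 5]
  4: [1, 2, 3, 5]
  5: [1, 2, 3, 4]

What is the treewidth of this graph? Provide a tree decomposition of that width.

Treewidth 4.
One such decomposition:
Bags: B1 = {1, 2, 3, 4, 5}
Tree: (single bag)

A single bag containing all 5 vertices is trivially a valid decomposition of width 4. On the other hand G contains the 5-clique {1, 2, 3, 4, 5}. A clique must lie in a single bag of any decomposition, so no decomposition can have width below 4. Therefore the treewidth is 4.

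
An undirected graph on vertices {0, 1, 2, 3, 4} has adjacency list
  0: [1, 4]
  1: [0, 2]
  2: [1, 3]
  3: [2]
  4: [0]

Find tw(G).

1

A width-1 tree decomposition is:
Bags: B1 = {0, 4}  B2 = {0, 1}  B3 = {1, 2}  B4 = {2, 3}
Tree: B1–B2, B2–B3, B3–B4
The largest bag has 2 vertices, giving width 1; this decomposition certifies tw(G) ≤ 1. Since G has at least one edge (e.g. 4–0), it is not an edgeless graph, so tw(G) ≥ 1. Therefore the treewidth is 1.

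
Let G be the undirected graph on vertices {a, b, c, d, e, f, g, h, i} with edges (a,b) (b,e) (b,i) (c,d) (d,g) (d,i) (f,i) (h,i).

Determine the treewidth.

A width-1 tree decomposition is:
Bags: B1 = {d, i}  B2 = {b, i}  B3 = {f, i}  B4 = {c, d}  B5 = {h, i}  B6 = {b, e}  B7 = {a, b}  B8 = {d, g}
Tree: B1–B2, B2–B3, B1–B4, B2–B5, B2–B6, B6–B7, B4–B8
The largest bag has 2 vertices, giving width 1; this decomposition certifies tw(G) ≤ 1. Since G has at least one edge (e.g. d–i), it is not an edgeless graph, so tw(G) ≥ 1. Combining the bounds, tw(G) = 1.

1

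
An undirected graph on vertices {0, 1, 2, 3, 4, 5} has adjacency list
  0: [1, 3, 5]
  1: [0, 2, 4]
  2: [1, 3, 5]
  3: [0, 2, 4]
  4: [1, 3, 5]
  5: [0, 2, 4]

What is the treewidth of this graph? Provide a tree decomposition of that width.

Treewidth 3.
One optimal decomposition is:
Bags: B1 = {1, 2, 3, 5}  B2 = {1, 3, 4, 5}  B3 = {0, 1, 3, 5}
Tree: B1–B2, B2–B3

Every bag has size at most 4, so the width is 4 − 1 = 3 and tw(G) ≤ 3. For the lower bound: the 4 vertex sets {2,5}, {1,4}, {3}, {0} are disjoint, each induces a connected subgraph, and every pair is joined by at least one edge of G. Contracting each set to a single vertex therefore yields K_{4} as a minor, and since treewidth is minor-monotone, tw(G) ≥ tw(K_{4}) = 3. Hence tw(G) = 3 exactly.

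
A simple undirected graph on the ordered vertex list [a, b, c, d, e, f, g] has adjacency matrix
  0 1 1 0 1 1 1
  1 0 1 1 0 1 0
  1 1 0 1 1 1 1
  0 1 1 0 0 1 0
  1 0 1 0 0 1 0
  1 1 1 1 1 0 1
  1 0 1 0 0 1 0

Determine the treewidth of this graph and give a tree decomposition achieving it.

Each bag holds 4 vertices, so the decomposition has width 3, which upper-bounds the treewidth. For the lower bound, the 4 vertices {b, c, d, f} are pairwise adjacent, and any tree decomposition puts a clique entirely inside one bag — forcing width ≥ 3. The upper and lower bounds meet at 3, so that is the treewidth.

Treewidth 3.
One optimal decomposition is:
Bags: B1 = {a, b, c, f}  B2 = {a, c, e, f}  B3 = {b, c, d, f}  B4 = {a, c, f, g}
Tree: B1–B2, B1–B3, B1–B4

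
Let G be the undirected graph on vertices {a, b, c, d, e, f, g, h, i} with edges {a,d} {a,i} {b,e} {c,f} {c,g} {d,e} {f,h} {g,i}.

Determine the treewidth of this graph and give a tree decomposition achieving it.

Every bag has size at most 2, so the width is 2 − 1 = 1 and tw(G) ≤ 1. G has an edge, so its treewidth is at least 1. Therefore the treewidth is 1.

Treewidth 1.
Bags: B1 = {b, e}  B2 = {d, e}  B3 = {a, d}  B4 = {a, i}  B5 = {g, i}  B6 = {c, g}  B7 = {c, f}  B8 = {f, h}
Tree: B1–B2, B2–B3, B3–B4, B4–B5, B5–B6, B6–B7, B7–B8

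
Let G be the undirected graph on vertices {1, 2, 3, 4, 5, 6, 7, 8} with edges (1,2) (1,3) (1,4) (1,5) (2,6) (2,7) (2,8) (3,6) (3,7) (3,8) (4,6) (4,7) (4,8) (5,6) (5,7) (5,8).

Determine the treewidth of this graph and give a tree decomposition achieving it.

The largest bag has 5 vertices, giving width 4; this decomposition certifies tw(G) ≤ 4. For the lower bound: the 5 vertex sets {1,2}, {4,8}, {3,7}, {5}, {6} are disjoint, each induces a connected subgraph, and every pair is joined by at least one edge of G. Contracting each set to a single vertex therefore yields K_{5} as a minor, and since treewidth is minor-monotone, tw(G) ≥ tw(K_{5}) = 4. Therefore the treewidth is 4.

Treewidth 4.
One such decomposition:
Bags: B1 = {1, 2, 3, 4, 5}  B2 = {2, 3, 4, 5, 8}  B3 = {2, 3, 4, 5, 7}  B4 = {2, 3, 4, 5, 6}
Tree: B1–B2, B2–B3, B3–B4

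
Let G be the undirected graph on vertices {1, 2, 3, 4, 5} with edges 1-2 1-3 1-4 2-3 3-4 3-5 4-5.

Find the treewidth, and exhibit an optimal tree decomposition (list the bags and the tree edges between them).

Treewidth 2.
One optimal decomposition is:
Bags: B1 = {3, 4, 5}  B2 = {1, 3, 4}  B3 = {1, 2, 3}
Tree: B1–B2, B2–B3

The largest bag has 3 vertices, giving width 2; this decomposition certifies tw(G) ≤ 2. Conversely, {1, 2, 3} is a clique of size 3, and the vertices of any clique must share a bag in every tree decomposition; so some bag has ≥ 3 vertices and tw(G) ≥ 2. Combining the bounds, tw(G) = 2.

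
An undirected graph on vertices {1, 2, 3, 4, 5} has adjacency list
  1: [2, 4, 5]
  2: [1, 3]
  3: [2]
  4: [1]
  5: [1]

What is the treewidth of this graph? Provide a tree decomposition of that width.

Every bag has size at most 2, so the width is 2 − 1 = 1 and tw(G) ≤ 1. Any graph with an edge has treewidth ≥ 1, and G has the edge 1–2. Combining the bounds, tw(G) = 1.

Treewidth 1.
One optimal decomposition is:
Bags: B1 = {1, 2}  B2 = {2, 3}  B3 = {1, 4}  B4 = {1, 5}
Tree: B1–B2, B1–B3, B1–B4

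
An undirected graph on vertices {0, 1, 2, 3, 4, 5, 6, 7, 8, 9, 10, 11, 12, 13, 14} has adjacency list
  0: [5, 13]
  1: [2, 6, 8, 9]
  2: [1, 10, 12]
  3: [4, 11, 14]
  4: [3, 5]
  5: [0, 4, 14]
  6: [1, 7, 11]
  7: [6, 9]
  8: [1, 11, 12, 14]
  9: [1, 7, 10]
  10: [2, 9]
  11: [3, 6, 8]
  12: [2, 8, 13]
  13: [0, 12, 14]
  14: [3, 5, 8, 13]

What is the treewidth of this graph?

A width-3 tree decomposition is:
Bags: B1 = {6, 7, 9, 10}  B2 = {1, 6, 9, 10}  B3 = {1, 2, 6, 10}  B4 = {1, 2, 6, 11}  B5 = {1, 2, 8, 11}  B6 = {2, 8, 11, 12}  B7 = {3, 8, 11, 12}  B8 = {3, 8, 12, 14}  B9 = {3, 12, 13, 14}  B10 = {3, 4, 13, 14}  B11 = {4, 5, 13, 14}  B12 = {0, 4, 5, 13}
Tree: B1–B2, B2–B3, B3–B4, B4–B5, B5–B6, B6–B7, B7–B8, B8–B9, B9–B10, B10–B11, B11–B12
Every bag has size at most 4, so the width is 4 − 1 = 3 and tw(G) ≤ 3. For the lower bound: the 4 vertex sets {7,9,10}, {6}, {1}, {2,8,11,12} are disjoint, each induces a connected subgraph, and every pair is joined by at least one edge of G. Contracting each set to a single vertex therefore yields K_{4} as a minor, and since treewidth is minor-monotone, tw(G) ≥ tw(K_{4}) = 3. Therefore the treewidth is 3.

3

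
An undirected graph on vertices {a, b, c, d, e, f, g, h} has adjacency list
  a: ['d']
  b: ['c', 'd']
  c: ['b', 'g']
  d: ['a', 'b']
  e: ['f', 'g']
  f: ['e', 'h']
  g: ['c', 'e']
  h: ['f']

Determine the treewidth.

1

A width-1 tree decomposition is:
Bags: B1 = {f, h}  B2 = {e, f}  B3 = {e, g}  B4 = {c, g}  B5 = {b, c}  B6 = {b, d}  B7 = {a, d}
Tree: B1–B2, B2–B3, B3–B4, B4–B5, B5–B6, B6–B7
Every bag has size at most 2, so the width is 2 − 1 = 1 and tw(G) ≤ 1. Since G has at least one edge (e.g. h–f), it is not an edgeless graph, so tw(G) ≥ 1. Hence tw(G) = 1 exactly.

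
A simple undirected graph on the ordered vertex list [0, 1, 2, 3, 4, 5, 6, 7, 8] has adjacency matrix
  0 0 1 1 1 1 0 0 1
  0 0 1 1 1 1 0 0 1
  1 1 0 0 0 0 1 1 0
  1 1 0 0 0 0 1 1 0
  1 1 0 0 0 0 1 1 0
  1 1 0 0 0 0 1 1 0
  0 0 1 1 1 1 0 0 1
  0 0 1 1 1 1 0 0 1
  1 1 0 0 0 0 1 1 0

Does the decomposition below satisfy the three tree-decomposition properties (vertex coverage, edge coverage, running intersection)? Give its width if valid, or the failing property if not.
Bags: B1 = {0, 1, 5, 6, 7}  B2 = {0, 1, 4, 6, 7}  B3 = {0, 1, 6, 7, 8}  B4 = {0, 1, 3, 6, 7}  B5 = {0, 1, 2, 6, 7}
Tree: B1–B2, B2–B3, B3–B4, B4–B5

Vertex coverage: the bags together contain {0, 1, 2, 3, 4, 5, 6, 7, 8}, the full vertex set. Edge coverage: each edge of G has both endpoints in at least one bag. Running intersection: for every vertex, the bags containing it form a connected subtree. All three properties hold, so this is a valid tree decomposition of width max|bag| − 1 = 4, and hence tw(G) ≤ 4.

Yes; width 4.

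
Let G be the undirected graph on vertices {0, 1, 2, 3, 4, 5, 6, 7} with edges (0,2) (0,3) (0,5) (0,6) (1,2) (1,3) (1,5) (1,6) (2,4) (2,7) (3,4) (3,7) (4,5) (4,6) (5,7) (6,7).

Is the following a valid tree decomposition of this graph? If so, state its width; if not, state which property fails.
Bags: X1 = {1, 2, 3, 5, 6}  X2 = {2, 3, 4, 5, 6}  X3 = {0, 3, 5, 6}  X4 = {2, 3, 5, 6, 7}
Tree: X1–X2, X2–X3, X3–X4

A tree decomposition must satisfy three properties: every vertex lies in some bag; for every edge, both endpoints lie together in some bag; and for every vertex, the bags containing it form a connected subtree. Here edge (2,0) lies in no bag, so the decomposition is invalid.

No — edge (2,0) lies in no bag.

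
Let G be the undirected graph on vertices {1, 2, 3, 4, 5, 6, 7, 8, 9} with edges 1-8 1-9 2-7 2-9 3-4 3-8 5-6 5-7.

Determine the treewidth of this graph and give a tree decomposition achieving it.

Treewidth 1.
One optimal decomposition is:
Bags: B1 = {5, 6}  B2 = {5, 7}  B3 = {2, 7}  B4 = {2, 9}  B5 = {1, 9}  B6 = {1, 8}  B7 = {3, 8}  B8 = {3, 4}
Tree: B1–B2, B2–B3, B3–B4, B4–B5, B5–B6, B6–B7, B7–B8

Each bag holds 2 vertices, so the decomposition has width 1, which upper-bounds the treewidth. Any graph with an edge has treewidth ≥ 1, and G has the edge 6–5. Combining the bounds, tw(G) = 1.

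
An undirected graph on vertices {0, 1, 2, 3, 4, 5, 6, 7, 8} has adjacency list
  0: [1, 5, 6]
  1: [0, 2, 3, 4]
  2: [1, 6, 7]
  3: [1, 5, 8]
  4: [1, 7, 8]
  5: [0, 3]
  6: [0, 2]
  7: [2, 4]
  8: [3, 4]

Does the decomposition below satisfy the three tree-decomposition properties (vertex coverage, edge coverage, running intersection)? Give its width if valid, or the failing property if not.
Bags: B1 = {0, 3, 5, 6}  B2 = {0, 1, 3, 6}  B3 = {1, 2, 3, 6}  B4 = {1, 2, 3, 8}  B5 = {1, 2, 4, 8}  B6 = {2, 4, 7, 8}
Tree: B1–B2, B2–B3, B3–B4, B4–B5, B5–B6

Every vertex of G appears in some bag (union = {0, 1, 2, 3, 4, 5, 6, 7, 8}); every edge is covered by a bag; and for each vertex v the set of bags containing v is connected in the bag tree. The decomposition is therefore valid. The largest bag has 4 vertices, so the width is 3.

Yes; width 3.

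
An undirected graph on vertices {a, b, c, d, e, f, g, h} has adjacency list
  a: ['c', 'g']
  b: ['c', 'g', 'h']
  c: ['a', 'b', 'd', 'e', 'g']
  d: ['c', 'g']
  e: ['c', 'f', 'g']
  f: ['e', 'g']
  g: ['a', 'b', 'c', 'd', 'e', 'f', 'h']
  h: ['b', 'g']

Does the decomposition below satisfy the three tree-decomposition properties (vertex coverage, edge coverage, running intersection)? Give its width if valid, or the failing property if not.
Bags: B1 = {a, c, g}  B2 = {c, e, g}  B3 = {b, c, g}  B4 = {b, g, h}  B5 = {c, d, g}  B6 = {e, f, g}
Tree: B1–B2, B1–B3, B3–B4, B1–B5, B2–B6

Checking the three conditions: (i) the bags cover all of {a, b, c, d, e, f, g, h}; (ii) for each edge, some bag contains both endpoints; (iii) the bags containing any fixed vertex form a subtree. All hold, so the decomposition is valid with width 3 − 1 = 2.

Yes; width 2.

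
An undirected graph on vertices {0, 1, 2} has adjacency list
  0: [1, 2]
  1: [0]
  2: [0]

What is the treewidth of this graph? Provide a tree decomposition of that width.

Treewidth 1.
One optimal decomposition is:
Bags: B1 = {0, 1}  B2 = {0, 2}
Tree: B1–B2

Every bag has size at most 2, so the width is 2 − 1 = 1 and tw(G) ≤ 1. Since G has at least one edge (e.g. 1–0), it is not an edgeless graph, so tw(G) ≥ 1. The upper and lower bounds meet at 1, so that is the treewidth.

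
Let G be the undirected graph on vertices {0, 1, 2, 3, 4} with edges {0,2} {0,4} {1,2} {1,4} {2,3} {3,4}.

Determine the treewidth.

A width-2 tree decomposition is:
Bags: B1 = {1, 2, 4}  B2 = {2, 3, 4}  B3 = {0, 2, 4}
Tree: B1–B2, B2–B3
The largest bag has 3 vertices, giving width 2; this decomposition certifies tw(G) ≤ 2. For the lower bound, G contains the cycle 1–4–3–2–1, so G is not a forest; only forests have treewidth ≤ 1, hence tw(G) ≥ 2. The upper and lower bounds meet at 2, so that is the treewidth.

2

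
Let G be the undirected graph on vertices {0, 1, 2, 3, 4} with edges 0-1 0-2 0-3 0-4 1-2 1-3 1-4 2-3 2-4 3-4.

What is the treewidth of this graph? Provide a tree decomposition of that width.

With just one bag of size 5, the width is 5 − 1 = 4, so tw(G) ≤ 4. For the lower bound, the 5 vertices {0, 1, 2, 3, 4} are pairwise adjacent, and any tree decomposition puts a clique entirely inside one bag — forcing width ≥ 4. The upper and lower bounds meet at 4, so that is the treewidth.

Treewidth 4.
Bags: B1 = {0, 1, 2, 3, 4}
Tree: (single bag)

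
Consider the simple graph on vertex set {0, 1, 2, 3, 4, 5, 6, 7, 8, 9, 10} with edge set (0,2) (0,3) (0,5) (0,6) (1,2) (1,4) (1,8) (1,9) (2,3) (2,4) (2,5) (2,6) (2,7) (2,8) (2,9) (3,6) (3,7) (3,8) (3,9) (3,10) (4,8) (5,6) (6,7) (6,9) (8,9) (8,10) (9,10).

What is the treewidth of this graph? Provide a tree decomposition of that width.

Treewidth 3.
Bags: B1 = {2, 3, 8, 9}  B2 = {2, 3, 6, 9}  B3 = {3, 8, 9, 10}  B4 = {0, 2, 3, 6}  B5 = {1, 2, 8, 9}  B6 = {1, 2, 4, 8}  B7 = {2, 3, 6, 7}  B8 = {0, 2, 5, 6}
Tree: B1–B2, B1–B3, B2–B4, B1–B5, B5–B6, B4–B7, B4–B8

Every bag has size at most 4, so the width is 4 − 1 = 3 and tw(G) ≤ 3. For the lower bound, the 4 vertices {1, 2, 8, 9} are pairwise adjacent, and any tree decomposition puts a clique entirely inside one bag — forcing width ≥ 3. The upper and lower bounds meet at 3, so that is the treewidth.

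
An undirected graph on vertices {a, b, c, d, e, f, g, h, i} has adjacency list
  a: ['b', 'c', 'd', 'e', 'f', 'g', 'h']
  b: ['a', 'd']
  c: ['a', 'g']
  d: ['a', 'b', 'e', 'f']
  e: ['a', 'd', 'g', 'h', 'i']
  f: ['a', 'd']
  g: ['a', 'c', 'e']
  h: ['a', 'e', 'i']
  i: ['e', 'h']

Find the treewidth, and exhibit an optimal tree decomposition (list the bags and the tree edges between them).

Treewidth 2.
Bags: B1 = {a, e, h}  B2 = {a, e, g}  B3 = {a, d, e}  B4 = {e, h, i}  B5 = {a, b, d}  B6 = {a, c, g}  B7 = {a, d, f}
Tree: B1–B2, B2–B3, B1–B4, B3–B5, B2–B6, B5–B7

Every bag has size at most 3, so the width is 3 − 1 = 2 and tw(G) ≤ 2. On the other hand G contains the 3-clique {a, d, e}. A clique must lie in a single bag of any decomposition, so no decomposition can have width below 2. Therefore the treewidth is 2.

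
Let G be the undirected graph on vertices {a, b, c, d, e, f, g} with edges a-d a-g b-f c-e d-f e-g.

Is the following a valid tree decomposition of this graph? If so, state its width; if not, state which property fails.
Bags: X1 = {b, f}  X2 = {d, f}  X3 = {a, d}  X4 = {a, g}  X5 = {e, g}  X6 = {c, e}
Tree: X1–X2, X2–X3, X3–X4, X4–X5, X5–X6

Checking the three conditions: (i) the bags cover all of {a, b, c, d, e, f, g}; (ii) for each edge, some bag contains both endpoints; (iii) the bags containing any fixed vertex form a subtree. All hold, so the decomposition is valid with width 2 − 1 = 1.

Yes; width 1.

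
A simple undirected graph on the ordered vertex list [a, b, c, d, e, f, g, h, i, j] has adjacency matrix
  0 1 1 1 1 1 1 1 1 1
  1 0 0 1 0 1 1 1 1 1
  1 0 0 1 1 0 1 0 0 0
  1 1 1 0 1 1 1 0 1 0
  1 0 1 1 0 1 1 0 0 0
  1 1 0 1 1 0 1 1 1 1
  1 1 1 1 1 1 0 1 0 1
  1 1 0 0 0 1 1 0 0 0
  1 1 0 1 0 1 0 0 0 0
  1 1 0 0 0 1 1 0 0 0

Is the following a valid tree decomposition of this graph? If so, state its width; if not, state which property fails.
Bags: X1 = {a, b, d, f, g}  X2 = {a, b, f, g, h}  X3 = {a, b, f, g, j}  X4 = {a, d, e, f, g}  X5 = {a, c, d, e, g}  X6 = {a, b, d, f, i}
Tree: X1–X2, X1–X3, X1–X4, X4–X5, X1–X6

Vertex coverage: the bags together contain {a, b, c, d, e, f, g, h, i, j}, the full vertex set. Edge coverage: each edge of G has both endpoints in at least one bag. Running intersection: for every vertex, the bags containing it form a connected subtree. All three properties hold, so this is a valid tree decomposition of width max|bag| − 1 = 4, and hence tw(G) ≤ 4.

Yes; width 4.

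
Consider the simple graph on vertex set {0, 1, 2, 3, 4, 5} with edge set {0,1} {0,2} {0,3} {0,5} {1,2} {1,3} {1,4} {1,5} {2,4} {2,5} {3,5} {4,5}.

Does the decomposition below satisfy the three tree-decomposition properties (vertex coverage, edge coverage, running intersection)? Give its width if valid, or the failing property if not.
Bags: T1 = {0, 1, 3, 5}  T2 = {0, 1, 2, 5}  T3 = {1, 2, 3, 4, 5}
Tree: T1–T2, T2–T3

A tree decomposition must satisfy three properties: every vertex lies in some bag; for every edge, both endpoints lie together in some bag; and for every vertex, the bags containing it form a connected subtree. Here bags containing vertex 3 are not connected in the tree, so the decomposition is invalid.

No — bags containing vertex 3 are not connected in the tree.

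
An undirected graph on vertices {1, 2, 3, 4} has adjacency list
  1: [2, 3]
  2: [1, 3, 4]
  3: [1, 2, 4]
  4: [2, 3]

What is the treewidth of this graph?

A width-2 tree decomposition is:
Bags: B1 = {1, 2, 3}  B2 = {2, 3, 4}
Tree: B1–B2
Each bag holds 3 vertices, so the decomposition has width 2, which upper-bounds the treewidth. On the other hand G contains the 3-clique {1, 2, 3}. A clique must lie in a single bag of any decomposition, so no decomposition can have width below 2. Therefore the treewidth is 2.

2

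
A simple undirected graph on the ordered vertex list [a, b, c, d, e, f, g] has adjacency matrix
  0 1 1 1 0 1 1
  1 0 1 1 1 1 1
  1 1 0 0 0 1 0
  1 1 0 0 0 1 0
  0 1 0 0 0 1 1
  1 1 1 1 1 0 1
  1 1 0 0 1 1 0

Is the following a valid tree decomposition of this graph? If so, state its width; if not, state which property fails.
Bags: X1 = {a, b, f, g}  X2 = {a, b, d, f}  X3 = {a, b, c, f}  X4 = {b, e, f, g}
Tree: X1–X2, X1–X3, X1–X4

Yes; width 3.

Vertex coverage: the bags together contain {a, b, c, d, e, f, g}, the full vertex set. Edge coverage: each edge of G has both endpoints in at least one bag. Running intersection: for every vertex, the bags containing it form a connected subtree. All three properties hold, so this is a valid tree decomposition of width max|bag| − 1 = 3, and hence tw(G) ≤ 3.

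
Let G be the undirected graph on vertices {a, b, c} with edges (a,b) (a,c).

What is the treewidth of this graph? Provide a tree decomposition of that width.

Each bag holds 2 vertices, so the decomposition has width 1, which upper-bounds the treewidth. Since G has at least one edge (e.g. c–a), it is not an edgeless graph, so tw(G) ≥ 1. Therefore the treewidth is 1.

Treewidth 1.
One such decomposition:
Bags: B1 = {a, c}  B2 = {a, b}
Tree: B1–B2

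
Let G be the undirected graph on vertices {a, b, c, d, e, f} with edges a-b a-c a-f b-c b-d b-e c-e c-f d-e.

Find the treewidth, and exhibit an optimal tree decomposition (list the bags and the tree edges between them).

Treewidth 2.
Bags: B1 = {a, c, f}  B2 = {a, b, c}  B3 = {b, c, e}  B4 = {b, d, e}
Tree: B1–B2, B2–B3, B3–B4

Every bag has size at most 3, so the width is 3 − 1 = 2 and tw(G) ≤ 2. For the lower bound, the 3 vertices {b, d, e} are pairwise adjacent, and any tree decomposition puts a clique entirely inside one bag — forcing width ≥ 2. The upper and lower bounds meet at 2, so that is the treewidth.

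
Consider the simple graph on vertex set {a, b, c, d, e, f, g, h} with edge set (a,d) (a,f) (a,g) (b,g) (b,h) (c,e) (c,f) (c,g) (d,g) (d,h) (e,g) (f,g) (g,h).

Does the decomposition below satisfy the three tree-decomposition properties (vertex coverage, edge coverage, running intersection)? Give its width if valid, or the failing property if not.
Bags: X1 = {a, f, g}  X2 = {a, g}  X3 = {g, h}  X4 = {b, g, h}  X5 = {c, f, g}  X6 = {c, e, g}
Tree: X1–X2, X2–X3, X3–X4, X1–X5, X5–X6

A tree decomposition must satisfy three properties: every vertex lies in some bag; for every edge, both endpoints lie together in some bag; and for every vertex, the bags containing it form a connected subtree. Here vertex d appears in no bag, so the decomposition is invalid.

No — vertex d appears in no bag.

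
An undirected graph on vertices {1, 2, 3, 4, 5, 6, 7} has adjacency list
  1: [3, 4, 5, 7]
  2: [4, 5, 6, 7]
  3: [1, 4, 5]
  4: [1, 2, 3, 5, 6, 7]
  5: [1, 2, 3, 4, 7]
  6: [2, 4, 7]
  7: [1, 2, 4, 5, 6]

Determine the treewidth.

3

A width-3 tree decomposition is:
Bags: B1 = {1, 4, 5, 7}  B2 = {2, 4, 5, 7}  B3 = {1, 3, 4, 5}  B4 = {2, 4, 6, 7}
Tree: B1–B2, B1–B3, B2–B4
Every bag has size at most 4, so the width is 4 − 1 = 3 and tw(G) ≤ 3. On the other hand G contains the 4-clique {1, 3, 4, 5}. A clique must lie in a single bag of any decomposition, so no decomposition can have width below 3. Combining the bounds, tw(G) = 3.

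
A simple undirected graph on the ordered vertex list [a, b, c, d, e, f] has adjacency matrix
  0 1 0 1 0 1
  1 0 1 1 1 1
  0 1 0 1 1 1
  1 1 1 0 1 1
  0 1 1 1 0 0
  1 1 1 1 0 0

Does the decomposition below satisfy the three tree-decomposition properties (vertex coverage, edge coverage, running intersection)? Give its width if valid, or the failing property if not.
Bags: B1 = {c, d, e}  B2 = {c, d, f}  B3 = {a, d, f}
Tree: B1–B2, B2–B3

No — vertex b appears in no bag.

A tree decomposition must satisfy three properties: every vertex lies in some bag; for every edge, both endpoints lie together in some bag; and for every vertex, the bags containing it form a connected subtree. Here vertex b appears in no bag, so the decomposition is invalid.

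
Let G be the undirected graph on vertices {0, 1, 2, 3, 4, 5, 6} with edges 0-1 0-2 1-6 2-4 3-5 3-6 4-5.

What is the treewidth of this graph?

2

A width-2 tree decomposition is:
Bags: B1 = {3, 5, 6}  B2 = {1, 5, 6}  B3 = {0, 1, 5}  B4 = {0, 2, 5}  B5 = {2, 4, 5}
Tree: B1–B2, B2–B3, B3–B4, B4–B5
The largest bag has 3 vertices, giving width 2; this decomposition certifies tw(G) ≤ 2. Since 5–3–6–1–0–2–4–5 is a cycle in G, G is not acyclic. Forests are exactly the graphs of treewidth ≤ 1, so tw(G) ≥ 2. Combining the bounds, tw(G) = 2.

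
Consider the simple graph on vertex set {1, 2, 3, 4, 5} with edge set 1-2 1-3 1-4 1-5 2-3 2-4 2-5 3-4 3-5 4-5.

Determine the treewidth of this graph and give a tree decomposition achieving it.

With just one bag of size 5, the width is 5 − 1 = 4, so tw(G) ≤ 4. On the other hand G contains the 5-clique {1, 2, 3, 4, 5}. A clique must lie in a single bag of any decomposition, so no decomposition can have width below 4. The upper and lower bounds meet at 4, so that is the treewidth.

Treewidth 4.
Bags: B1 = {1, 2, 3, 4, 5}
Tree: (single bag)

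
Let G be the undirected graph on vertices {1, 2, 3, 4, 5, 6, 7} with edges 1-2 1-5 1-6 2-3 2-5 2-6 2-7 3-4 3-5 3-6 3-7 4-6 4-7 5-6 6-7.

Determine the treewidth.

3

A width-3 tree decomposition is:
Bags: B1 = {2, 3, 5, 6}  B2 = {2, 3, 6, 7}  B3 = {1, 2, 5, 6}  B4 = {3, 4, 6, 7}
Tree: B1–B2, B1–B3, B2–B4
The largest bag has 4 vertices, giving width 3; this decomposition certifies tw(G) ≤ 3. Conversely, {1, 2, 5, 6} is a clique of size 4, and the vertices of any clique must share a bag in every tree decomposition; so some bag has ≥ 4 vertices and tw(G) ≥ 3. Therefore the treewidth is 3.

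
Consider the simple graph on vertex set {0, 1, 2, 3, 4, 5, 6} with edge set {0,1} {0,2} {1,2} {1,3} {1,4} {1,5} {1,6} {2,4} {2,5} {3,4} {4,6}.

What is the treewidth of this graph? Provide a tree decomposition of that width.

Treewidth 2.
One such decomposition:
Bags: B1 = {1, 4, 6}  B2 = {1, 2, 4}  B3 = {1, 3, 4}  B4 = {1, 2, 5}  B5 = {0, 1, 2}
Tree: B1–B2, B1–B3, B2–B4, B4–B5

Each bag holds 3 vertices, so the decomposition has width 2, which upper-bounds the treewidth. Conversely, {0, 1, 2} is a clique of size 3, and the vertices of any clique must share a bag in every tree decomposition; so some bag has ≥ 3 vertices and tw(G) ≥ 2. Combining the bounds, tw(G) = 2.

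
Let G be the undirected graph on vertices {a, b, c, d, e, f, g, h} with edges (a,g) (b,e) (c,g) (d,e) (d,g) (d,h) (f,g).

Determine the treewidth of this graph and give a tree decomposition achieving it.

Treewidth 1.
One such decomposition:
Bags: B1 = {a, g}  B2 = {d, g}  B3 = {d, e}  B4 = {c, g}  B5 = {d, h}  B6 = {f, g}  B7 = {b, e}
Tree: B1–B2, B2–B3, B2–B4, B2–B5, B2–B6, B3–B7

The largest bag has 2 vertices, giving width 1; this decomposition certifies tw(G) ≤ 1. Since G has at least one edge (e.g. a–g), it is not an edgeless graph, so tw(G) ≥ 1. The upper and lower bounds meet at 1, so that is the treewidth.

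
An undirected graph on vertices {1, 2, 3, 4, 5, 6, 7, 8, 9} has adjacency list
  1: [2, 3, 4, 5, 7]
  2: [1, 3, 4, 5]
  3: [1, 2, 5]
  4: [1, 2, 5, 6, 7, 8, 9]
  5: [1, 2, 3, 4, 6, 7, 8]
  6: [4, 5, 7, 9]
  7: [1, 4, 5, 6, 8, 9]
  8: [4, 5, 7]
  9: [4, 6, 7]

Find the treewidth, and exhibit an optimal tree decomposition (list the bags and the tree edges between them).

Treewidth 3.
Bags: B1 = {4, 5, 6, 7}  B2 = {1, 4, 5, 7}  B3 = {1, 2, 4, 5}  B4 = {1, 2, 3, 5}  B5 = {4, 6, 7, 9}  B6 = {4, 5, 7, 8}
Tree: B1–B2, B2–B3, B3–B4, B1–B5, B1–B6

Each bag holds 4 vertices, so the decomposition has width 3, which upper-bounds the treewidth. For the lower bound, the 4 vertices {1, 2, 3, 5} are pairwise adjacent, and any tree decomposition puts a clique entirely inside one bag — forcing width ≥ 3. Therefore the treewidth is 3.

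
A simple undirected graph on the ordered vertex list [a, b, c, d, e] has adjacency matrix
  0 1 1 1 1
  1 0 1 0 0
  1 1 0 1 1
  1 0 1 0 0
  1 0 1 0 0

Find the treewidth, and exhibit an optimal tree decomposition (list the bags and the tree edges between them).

Treewidth 2.
One such decomposition:
Bags: B1 = {a, c, d}  B2 = {a, b, c}  B3 = {a, c, e}
Tree: B1–B2, B2–B3

Every bag has size at most 3, so the width is 3 − 1 = 2 and tw(G) ≤ 2. On the other hand G contains the 3-clique {a, c, d}. A clique must lie in a single bag of any decomposition, so no decomposition can have width below 2. Therefore the treewidth is 2.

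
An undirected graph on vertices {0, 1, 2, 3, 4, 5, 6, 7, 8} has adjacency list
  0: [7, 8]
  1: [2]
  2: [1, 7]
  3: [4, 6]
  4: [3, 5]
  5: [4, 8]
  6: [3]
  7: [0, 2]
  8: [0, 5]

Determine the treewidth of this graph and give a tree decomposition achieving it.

Treewidth 1.
One optimal decomposition is:
Bags: B1 = {3, 6}  B2 = {3, 4}  B3 = {4, 5}  B4 = {5, 8}  B5 = {0, 8}  B6 = {0, 7}  B7 = {2, 7}  B8 = {1, 2}
Tree: B1–B2, B2–B3, B3–B4, B4–B5, B5–B6, B6–B7, B7–B8

Every bag has size at most 2, so the width is 2 − 1 = 1 and tw(G) ≤ 1. G has an edge, so its treewidth is at least 1. Hence tw(G) = 1 exactly.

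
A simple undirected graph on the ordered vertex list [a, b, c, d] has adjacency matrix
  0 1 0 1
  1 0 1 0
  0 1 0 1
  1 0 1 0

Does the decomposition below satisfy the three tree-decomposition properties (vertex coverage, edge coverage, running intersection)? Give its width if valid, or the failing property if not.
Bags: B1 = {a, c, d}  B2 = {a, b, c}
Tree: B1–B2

Yes; width 2.

Every vertex of G appears in some bag (union = {a, b, c, d}); every edge is covered by a bag; and for each vertex v the set of bags containing v is connected in the bag tree. The decomposition is therefore valid. The largest bag has 3 vertices, so the width is 2.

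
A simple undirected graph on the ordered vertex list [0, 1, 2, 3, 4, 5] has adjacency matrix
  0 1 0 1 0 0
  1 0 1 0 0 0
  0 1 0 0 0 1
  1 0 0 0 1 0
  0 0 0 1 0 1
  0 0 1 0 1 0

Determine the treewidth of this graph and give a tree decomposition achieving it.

Treewidth 2.
One such decomposition:
Bags: B1 = {0, 1, 2}  B2 = {0, 2, 3}  B3 = {2, 3, 4}  B4 = {2, 4, 5}
Tree: B1–B2, B2–B3, B3–B4

The largest bag has 3 vertices, giving width 2; this decomposition certifies tw(G) ≤ 2. For the lower bound, G contains the cycle 2–1–0–3–4–5–2, so G is not a forest; only forests have treewidth ≤ 1, hence tw(G) ≥ 2. Hence tw(G) = 2 exactly.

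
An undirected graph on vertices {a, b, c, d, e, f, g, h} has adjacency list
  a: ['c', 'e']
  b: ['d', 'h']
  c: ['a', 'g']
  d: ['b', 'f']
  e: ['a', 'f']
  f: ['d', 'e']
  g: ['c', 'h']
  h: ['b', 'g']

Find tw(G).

2

A width-2 tree decomposition is:
Bags: B1 = {b, g, h}  B2 = {b, d, g}  B3 = {d, f, g}  B4 = {e, f, g}  B5 = {a, e, g}  B6 = {a, c, g}
Tree: B1–B2, B2–B3, B3–B4, B4–B5, B5–B6
The largest bag has 3 vertices, giving width 2; this decomposition certifies tw(G) ≤ 2. The edges g–h–b–d–f–e–a–c–g form a cycle, so G is not a tree and its treewidth is at least 2. Combining the bounds, tw(G) = 2.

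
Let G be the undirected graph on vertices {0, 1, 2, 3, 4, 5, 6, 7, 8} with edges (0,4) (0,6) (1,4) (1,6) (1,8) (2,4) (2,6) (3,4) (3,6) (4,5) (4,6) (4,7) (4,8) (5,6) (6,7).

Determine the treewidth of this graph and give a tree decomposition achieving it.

The largest bag has 3 vertices, giving width 2; this decomposition certifies tw(G) ≤ 2. Conversely, {1, 4, 8} is a clique of size 3, and the vertices of any clique must share a bag in every tree decomposition; so some bag has ≥ 3 vertices and tw(G) ≥ 2. The upper and lower bounds meet at 2, so that is the treewidth.

Treewidth 2.
One such decomposition:
Bags: B1 = {1, 4, 6}  B2 = {4, 6, 7}  B3 = {2, 4, 6}  B4 = {3, 4, 6}  B5 = {0, 4, 6}  B6 = {1, 4, 8}  B7 = {4, 5, 6}
Tree: B1–B2, B2–B3, B2–B4, B1–B5, B1–B6, B2–B7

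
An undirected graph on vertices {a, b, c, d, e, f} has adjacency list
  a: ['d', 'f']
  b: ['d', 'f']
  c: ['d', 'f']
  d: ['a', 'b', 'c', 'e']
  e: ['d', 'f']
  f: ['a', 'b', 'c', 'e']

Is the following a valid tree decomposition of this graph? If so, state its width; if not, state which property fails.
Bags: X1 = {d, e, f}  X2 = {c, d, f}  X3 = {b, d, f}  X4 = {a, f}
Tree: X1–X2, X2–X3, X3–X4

No — edge (d,a) lies in no bag.

A tree decomposition must satisfy three properties: every vertex lies in some bag; for every edge, both endpoints lie together in some bag; and for every vertex, the bags containing it form a connected subtree. Here edge (d,a) lies in no bag, so the decomposition is invalid.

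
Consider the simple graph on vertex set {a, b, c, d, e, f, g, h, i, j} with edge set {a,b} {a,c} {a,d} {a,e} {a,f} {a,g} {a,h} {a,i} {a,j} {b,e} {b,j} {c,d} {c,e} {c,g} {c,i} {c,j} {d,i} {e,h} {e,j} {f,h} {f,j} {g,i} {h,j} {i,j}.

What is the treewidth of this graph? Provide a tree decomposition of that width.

Treewidth 3.
One such decomposition:
Bags: B1 = {a, c, i, j}  B2 = {a, c, d, i}  B3 = {a, c, e, j}  B4 = {a, e, h, j}  B5 = {a, c, g, i}  B6 = {a, b, e, j}  B7 = {a, f, h, j}
Tree: B1–B2, B1–B3, B3–B4, B1–B5, B3–B6, B4–B7

Every bag has size at most 4, so the width is 4 − 1 = 3 and tw(G) ≤ 3. On the other hand G contains the 4-clique {a, c, d, i}. A clique must lie in a single bag of any decomposition, so no decomposition can have width below 3. Therefore the treewidth is 3.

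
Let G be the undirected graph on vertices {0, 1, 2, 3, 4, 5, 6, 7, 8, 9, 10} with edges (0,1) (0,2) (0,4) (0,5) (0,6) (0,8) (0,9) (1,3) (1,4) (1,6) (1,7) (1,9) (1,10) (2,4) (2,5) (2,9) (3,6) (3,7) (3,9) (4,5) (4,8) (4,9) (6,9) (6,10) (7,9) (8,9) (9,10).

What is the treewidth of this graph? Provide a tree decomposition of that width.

Treewidth 3.
One such decomposition:
Bags: B1 = {0, 1, 6, 9}  B2 = {1, 3, 6, 9}  B3 = {0, 1, 4, 9}  B4 = {0, 2, 4, 9}  B5 = {1, 6, 9, 10}  B6 = {1, 3, 7, 9}  B7 = {0, 2, 4, 5}  B8 = {0, 4, 8, 9}
Tree: B1–B2, B1–B3, B3–B4, B2–B5, B2–B6, B4–B7, B3–B8

Each bag holds 4 vertices, so the decomposition has width 3, which upper-bounds the treewidth. For the lower bound, the 4 vertices {0, 4, 8, 9} are pairwise adjacent, and any tree decomposition puts a clique entirely inside one bag — forcing width ≥ 3. Hence tw(G) = 3 exactly.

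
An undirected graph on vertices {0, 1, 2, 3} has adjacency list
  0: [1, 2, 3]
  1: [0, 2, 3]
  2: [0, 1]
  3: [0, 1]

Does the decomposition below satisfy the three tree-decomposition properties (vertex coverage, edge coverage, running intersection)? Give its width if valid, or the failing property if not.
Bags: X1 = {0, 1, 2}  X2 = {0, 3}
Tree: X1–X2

A tree decomposition must satisfy three properties: every vertex lies in some bag; for every edge, both endpoints lie together in some bag; and for every vertex, the bags containing it form a connected subtree. Here edge (1,3) lies in no bag, so the decomposition is invalid.

No — edge (1,3) lies in no bag.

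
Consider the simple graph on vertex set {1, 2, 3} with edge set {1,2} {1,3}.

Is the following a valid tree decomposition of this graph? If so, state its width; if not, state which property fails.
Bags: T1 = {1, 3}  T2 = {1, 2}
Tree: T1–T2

Yes; width 1.

Vertex coverage: the bags together contain {1, 2, 3}, the full vertex set. Edge coverage: each edge of G has both endpoints in at least one bag. Running intersection: for every vertex, the bags containing it form a connected subtree. All three properties hold, so this is a valid tree decomposition of width max|bag| − 1 = 1, and hence tw(G) ≤ 1.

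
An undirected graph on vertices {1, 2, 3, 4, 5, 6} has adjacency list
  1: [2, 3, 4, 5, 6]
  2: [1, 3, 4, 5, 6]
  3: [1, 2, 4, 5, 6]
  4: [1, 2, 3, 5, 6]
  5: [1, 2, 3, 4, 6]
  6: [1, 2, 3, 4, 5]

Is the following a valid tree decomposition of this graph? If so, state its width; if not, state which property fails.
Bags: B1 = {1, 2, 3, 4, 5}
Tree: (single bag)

A tree decomposition must satisfy three properties: every vertex lies in some bag; for every edge, both endpoints lie together in some bag; and for every vertex, the bags containing it form a connected subtree. Here vertex 6 appears in no bag, so the decomposition is invalid.

No — vertex 6 appears in no bag.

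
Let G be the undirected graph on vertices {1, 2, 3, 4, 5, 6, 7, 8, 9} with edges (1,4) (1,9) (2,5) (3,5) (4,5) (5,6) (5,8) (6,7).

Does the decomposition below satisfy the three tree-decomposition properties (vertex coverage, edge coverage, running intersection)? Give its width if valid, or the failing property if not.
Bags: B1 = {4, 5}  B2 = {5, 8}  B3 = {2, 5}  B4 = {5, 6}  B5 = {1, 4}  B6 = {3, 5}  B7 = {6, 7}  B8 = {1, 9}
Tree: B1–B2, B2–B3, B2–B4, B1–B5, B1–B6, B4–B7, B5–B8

Every vertex of G appears in some bag (union = {1, 2, 3, 4, 5, 6, 7, 8, 9}); every edge is covered by a bag; and for each vertex v the set of bags containing v is connected in the bag tree. The decomposition is therefore valid. The largest bag has 2 vertices, so the width is 1.

Yes; width 1.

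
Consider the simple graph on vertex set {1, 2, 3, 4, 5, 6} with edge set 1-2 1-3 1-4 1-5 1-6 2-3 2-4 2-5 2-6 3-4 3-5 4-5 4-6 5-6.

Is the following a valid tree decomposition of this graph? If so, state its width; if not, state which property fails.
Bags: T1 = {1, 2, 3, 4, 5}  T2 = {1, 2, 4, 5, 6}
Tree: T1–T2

Yes; width 4.

Every vertex of G appears in some bag (union = {1, 2, 3, 4, 5, 6}); every edge is covered by a bag; and for each vertex v the set of bags containing v is connected in the bag tree. The decomposition is therefore valid. The largest bag has 5 vertices, so the width is 4.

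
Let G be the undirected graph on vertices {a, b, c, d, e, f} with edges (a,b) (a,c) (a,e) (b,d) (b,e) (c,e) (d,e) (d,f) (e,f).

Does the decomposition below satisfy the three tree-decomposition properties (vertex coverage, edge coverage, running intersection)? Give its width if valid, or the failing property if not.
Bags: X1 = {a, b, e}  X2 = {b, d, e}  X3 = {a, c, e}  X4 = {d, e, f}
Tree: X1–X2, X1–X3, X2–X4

Checking the three conditions: (i) the bags cover all of {a, b, c, d, e, f}; (ii) for each edge, some bag contains both endpoints; (iii) the bags containing any fixed vertex form a subtree. All hold, so the decomposition is valid with width 3 − 1 = 2.

Yes; width 2.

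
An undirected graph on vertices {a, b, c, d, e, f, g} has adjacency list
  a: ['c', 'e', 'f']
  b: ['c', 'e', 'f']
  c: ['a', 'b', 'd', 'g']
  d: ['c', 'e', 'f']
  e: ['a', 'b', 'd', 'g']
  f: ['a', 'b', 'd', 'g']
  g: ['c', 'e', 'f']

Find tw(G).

3

A width-3 tree decomposition is:
Bags: B1 = {a, c, e, f}  B2 = {c, e, f, g}  B3 = {c, d, e, f}  B4 = {b, c, e, f}
Tree: B1–B2, B2–B3, B3–B4
Every bag has size at most 4, so the width is 4 − 1 = 3 and tw(G) ≤ 3. For the lower bound: the 4 vertex sets {a,c}, {f,g}, {e}, {d} are disjoint, each induces a connected subgraph, and every pair is joined by at least one edge of G. Contracting each set to a single vertex therefore yields K_{4} as a minor, and since treewidth is minor-monotone, tw(G) ≥ tw(K_{4}) = 3. Hence tw(G) = 3 exactly.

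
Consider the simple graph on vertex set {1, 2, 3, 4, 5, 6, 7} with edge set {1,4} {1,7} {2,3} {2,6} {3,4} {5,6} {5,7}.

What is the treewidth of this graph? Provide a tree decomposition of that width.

Treewidth 2.
Bags: B1 = {5, 6, 7}  B2 = {2, 6, 7}  B3 = {2, 3, 7}  B4 = {3, 4, 7}  B5 = {1, 4, 7}
Tree: B1–B2, B2–B3, B3–B4, B4–B5

Every bag has size at most 3, so the width is 3 − 1 = 2 and tw(G) ≤ 2. The edges 7–5–6–2–3–4–1–7 form a cycle, so G is not a tree and its treewidth is at least 2. Combining the bounds, tw(G) = 2.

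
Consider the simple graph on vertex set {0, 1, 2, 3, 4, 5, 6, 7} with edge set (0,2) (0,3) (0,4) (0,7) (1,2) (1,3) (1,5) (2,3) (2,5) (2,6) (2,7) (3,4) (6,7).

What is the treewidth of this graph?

A width-2 tree decomposition is:
Bags: B1 = {0, 3, 4}  B2 = {0, 2, 3}  B3 = {0, 2, 7}  B4 = {1, 2, 3}  B5 = {1, 2, 5}  B6 = {2, 6, 7}
Tree: B1–B2, B2–B3, B2–B4, B4–B5, B3–B6
Every bag has size at most 3, so the width is 3 − 1 = 2 and tw(G) ≤ 2. On the other hand G contains the 3-clique {0, 2, 3}. A clique must lie in a single bag of any decomposition, so no decomposition can have width below 2. Hence tw(G) = 2 exactly.

2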